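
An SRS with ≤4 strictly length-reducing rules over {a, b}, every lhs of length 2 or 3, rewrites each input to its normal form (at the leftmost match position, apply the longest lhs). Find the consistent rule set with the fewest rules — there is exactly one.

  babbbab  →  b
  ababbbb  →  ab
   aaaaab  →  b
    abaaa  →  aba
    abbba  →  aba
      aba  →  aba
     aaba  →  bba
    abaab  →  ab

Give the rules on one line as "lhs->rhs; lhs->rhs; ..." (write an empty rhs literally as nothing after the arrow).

aa->b; abb->ab; bab->

  | babbbab => bbab => b
  | ababbbb => abbb => abb => ab
  | aaaaab => baaab => bbab => b
  | abaaa => abba => aba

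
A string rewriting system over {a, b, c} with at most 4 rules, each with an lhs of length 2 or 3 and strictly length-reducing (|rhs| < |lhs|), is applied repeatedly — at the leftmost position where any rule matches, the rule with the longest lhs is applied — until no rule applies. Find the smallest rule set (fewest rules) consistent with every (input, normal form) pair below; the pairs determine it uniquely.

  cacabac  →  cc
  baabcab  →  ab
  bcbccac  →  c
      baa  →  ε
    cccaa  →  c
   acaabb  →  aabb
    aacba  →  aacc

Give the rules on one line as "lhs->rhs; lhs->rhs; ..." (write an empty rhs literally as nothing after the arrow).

  | cacabac => cabac => bac => cc
  | baabcab => cabcab => bcab => ab
  | bcbccac => bccac => cac => c
  | baa => ca => ε

ba->c; bc->; ca->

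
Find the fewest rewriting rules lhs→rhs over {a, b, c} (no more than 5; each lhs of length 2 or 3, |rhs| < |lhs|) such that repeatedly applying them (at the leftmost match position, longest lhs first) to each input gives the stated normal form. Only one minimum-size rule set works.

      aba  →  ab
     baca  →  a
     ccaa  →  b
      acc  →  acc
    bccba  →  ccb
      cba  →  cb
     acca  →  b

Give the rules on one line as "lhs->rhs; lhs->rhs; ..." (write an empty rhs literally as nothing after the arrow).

aa->b; ba->b; bc->c; ca->a

  | aba => ab
  | baca => bca => ca => a
  | ccaa => caa => aa => b
  | acc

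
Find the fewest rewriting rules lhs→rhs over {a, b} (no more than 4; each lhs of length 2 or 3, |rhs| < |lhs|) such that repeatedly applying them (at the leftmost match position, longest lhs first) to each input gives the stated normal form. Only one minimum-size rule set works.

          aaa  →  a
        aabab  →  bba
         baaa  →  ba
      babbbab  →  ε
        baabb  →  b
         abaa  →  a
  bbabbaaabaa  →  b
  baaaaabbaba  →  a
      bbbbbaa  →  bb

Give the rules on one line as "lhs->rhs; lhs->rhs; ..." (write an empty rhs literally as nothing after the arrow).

aa->; aab->bb; ab->a; bbb->

  | aaa => a
  | aabab => bbab => bba
  | baaa => ba
  | babbbab => babbab => babab => baab => bbb => ε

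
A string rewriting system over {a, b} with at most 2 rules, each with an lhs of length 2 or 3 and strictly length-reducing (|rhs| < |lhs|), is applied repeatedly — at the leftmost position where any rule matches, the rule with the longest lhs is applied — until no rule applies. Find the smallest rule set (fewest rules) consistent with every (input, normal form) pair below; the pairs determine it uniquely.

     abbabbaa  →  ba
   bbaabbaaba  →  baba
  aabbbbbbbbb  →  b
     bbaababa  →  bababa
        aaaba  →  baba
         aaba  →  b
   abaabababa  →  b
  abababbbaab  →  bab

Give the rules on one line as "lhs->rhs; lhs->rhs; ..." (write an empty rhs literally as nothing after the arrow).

aa->b; bb->a

  | abbabbaa => aaabbaa => babbaa => baaaa => bbaa => aaa => ba
  | bbaabbaaba => aaabbaaba => babbaaba => baaaaba => bbaaba => aaaba => baba
  | aabbbbbbbbb => bbbbbbbbbb => abbbbbbbb => aabbbbbb => bbbbbbb => abbbbb => aabbb => bbbb => abb => aa => b
  | bbaababa => aaababa => bababa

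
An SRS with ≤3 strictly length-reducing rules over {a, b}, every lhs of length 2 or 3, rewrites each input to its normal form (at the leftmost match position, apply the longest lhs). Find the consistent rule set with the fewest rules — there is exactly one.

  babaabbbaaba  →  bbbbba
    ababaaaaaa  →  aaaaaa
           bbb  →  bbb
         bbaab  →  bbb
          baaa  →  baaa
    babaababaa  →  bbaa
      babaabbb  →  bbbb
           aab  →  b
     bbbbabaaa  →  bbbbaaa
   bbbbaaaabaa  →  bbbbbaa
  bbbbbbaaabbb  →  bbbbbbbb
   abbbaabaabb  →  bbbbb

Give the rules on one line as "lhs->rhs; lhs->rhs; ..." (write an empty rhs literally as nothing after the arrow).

  | babaabbbaaba => baabbbaaba => bbbbaaba => bbbbba
  | ababaaaaaa => abaaaaaa => aaaaaa
  | bbb
  | bbaab => bbb

aab->b; ab->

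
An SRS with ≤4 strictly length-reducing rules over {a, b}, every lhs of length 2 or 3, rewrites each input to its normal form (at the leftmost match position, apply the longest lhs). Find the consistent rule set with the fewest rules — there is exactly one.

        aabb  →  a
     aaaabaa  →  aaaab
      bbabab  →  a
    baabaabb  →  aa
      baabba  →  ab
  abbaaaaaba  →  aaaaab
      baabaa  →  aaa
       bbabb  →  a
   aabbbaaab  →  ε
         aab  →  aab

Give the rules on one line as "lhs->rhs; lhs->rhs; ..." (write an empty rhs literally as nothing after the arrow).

abb->; ba->b; bb->a

  | aabb => a
  | aaaabaa => aaaaba => aaaab
  | bbabab => aabab => aabb => a
  | baabaabb => babaabb => bbaabb => aaabb => aa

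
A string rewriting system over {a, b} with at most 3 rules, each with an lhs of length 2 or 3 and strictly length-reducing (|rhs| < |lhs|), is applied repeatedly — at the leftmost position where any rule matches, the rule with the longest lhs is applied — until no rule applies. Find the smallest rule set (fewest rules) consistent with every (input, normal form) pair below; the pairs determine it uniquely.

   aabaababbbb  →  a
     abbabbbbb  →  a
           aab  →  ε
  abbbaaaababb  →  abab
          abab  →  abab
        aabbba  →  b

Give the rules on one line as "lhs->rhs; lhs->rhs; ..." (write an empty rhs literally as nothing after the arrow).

aab->; bb->; bba->b

  | aabaababbbb => aababbbb => abbbb => abb => a
  | abbabbbbb => abbbbbb => abbbb => abb => a
  | aab => ε
  | abbbaaaababb => abaaaababb => abaaabb => abab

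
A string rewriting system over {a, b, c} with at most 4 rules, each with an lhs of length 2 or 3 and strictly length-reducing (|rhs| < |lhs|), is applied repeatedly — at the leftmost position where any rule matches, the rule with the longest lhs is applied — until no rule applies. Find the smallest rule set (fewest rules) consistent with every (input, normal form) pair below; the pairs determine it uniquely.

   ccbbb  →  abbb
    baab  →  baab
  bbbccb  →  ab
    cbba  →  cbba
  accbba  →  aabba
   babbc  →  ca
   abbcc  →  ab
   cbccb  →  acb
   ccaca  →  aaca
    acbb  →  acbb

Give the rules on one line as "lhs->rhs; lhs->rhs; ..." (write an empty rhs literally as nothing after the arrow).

  | ccbbb => abbb
  | baab
  | bbbccb => bbccb => bccb => ccb => ab
  | cbba

abc->ca; bc->c; cac->ab; cc->a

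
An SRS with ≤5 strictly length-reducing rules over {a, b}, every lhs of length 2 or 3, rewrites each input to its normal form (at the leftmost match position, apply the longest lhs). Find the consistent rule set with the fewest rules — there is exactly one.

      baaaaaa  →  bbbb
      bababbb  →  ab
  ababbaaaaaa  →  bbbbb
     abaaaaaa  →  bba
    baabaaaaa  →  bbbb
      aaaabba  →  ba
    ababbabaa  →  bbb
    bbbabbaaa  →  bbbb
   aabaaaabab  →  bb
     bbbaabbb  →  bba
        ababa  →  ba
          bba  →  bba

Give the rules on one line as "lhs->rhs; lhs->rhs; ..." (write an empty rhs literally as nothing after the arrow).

  | baaaaaa => bbaaaa => bbbaa => bbbb
  | bababbb => aaabbb => babbb => aabb => ab
  | ababbaaaaaa => bbaaaaaa => bbbaaaa => bbbbaa => bbbbb
  | abaaaaaa => aaaaa => baaa => bba

aa->b; aab->a; aba->; bab->aa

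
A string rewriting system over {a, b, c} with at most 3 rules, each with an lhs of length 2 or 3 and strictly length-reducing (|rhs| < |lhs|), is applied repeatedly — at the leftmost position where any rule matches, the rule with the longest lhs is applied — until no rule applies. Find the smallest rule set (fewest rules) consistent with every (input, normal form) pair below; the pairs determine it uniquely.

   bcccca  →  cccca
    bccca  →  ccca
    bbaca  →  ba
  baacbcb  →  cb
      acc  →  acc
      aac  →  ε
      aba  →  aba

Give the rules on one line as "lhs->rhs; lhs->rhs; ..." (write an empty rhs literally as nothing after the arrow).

aac->; bac->; bc->c

  | bcccca => cccca
  | bccca => ccca
  | bbaca => ba
  | baacbcb => bbcb => bcb => cb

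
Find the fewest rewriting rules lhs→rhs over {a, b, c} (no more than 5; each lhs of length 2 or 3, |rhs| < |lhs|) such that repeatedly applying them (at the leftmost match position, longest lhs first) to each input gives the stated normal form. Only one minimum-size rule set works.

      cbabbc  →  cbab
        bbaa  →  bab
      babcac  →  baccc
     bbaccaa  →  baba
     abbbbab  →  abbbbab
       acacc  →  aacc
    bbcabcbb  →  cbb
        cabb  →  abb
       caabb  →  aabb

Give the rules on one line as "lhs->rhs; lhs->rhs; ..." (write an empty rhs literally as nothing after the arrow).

  | cbabbc => cbab
  | bbaa => bab
  | babcac => baccc
  | bbaccaa => bbacaa => bbaaa => baba

baa->ab; bc->; bca->cc; ca->a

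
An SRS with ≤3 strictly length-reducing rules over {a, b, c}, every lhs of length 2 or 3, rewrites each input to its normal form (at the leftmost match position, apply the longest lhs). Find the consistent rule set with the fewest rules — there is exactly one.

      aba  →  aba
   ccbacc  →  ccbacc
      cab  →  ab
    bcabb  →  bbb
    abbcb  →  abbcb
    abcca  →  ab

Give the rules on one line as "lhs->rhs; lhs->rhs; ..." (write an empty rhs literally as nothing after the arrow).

  | aba
  | ccbacc
  | cab => ab
  | bcabb => bbb

bca->b; ca->a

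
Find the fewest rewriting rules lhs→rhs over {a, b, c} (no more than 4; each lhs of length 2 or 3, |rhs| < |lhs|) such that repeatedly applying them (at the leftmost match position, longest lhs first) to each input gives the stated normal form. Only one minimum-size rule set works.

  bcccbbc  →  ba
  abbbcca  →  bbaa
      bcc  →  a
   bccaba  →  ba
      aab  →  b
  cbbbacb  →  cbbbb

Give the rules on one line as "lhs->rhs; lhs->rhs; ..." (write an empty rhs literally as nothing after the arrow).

  | bcccbbc => accbbc => acbbc => abbc => bbc => ba
  | abbbcca => bbbcca => bbaca => bbaa
  | bcc => ac => a
  | bccaba => acaba => aaba => aba => ba

ab->b; ac->a; bc->a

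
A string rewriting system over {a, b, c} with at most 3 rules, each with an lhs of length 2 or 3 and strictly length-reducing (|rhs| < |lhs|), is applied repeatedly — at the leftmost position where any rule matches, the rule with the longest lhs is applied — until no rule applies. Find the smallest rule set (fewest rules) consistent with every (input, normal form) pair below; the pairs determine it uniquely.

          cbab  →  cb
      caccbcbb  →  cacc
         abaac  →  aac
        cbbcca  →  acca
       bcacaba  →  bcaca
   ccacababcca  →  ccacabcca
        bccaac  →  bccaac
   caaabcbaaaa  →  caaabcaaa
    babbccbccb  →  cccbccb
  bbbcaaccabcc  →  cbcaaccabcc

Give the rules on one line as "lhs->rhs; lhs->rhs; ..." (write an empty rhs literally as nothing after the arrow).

  | cbab => cb
  | caccbcbb => caccba => cacc
  | abaac => aac
  | cbbcca => acca

ba->; bb->c; cbb->a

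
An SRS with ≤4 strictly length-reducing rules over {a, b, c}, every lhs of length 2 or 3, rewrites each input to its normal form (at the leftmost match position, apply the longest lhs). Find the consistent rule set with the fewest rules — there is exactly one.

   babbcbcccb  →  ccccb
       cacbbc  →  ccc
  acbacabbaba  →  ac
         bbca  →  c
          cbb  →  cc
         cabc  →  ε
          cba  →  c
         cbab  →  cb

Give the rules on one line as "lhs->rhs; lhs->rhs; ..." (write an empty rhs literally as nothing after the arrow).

  | babbcbcccb => bbcbcccb => ccbcccb => ccccb
  | cacbbc => cbbc => ccc
  | acbacabbaba => accabbaba => acbbaba => accaba => acba => ac
  | bbca => cca => c

ba->; bb->c; bc->; ca->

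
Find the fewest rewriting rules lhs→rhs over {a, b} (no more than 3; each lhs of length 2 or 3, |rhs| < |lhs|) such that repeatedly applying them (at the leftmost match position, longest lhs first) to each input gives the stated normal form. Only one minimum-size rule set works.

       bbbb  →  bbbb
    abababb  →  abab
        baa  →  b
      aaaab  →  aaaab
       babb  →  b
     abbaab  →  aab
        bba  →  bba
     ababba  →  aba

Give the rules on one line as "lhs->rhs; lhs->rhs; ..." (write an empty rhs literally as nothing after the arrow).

  | bbbb
  | abababb => abab
  | baa => b
  | aaaab

abb->; baa->b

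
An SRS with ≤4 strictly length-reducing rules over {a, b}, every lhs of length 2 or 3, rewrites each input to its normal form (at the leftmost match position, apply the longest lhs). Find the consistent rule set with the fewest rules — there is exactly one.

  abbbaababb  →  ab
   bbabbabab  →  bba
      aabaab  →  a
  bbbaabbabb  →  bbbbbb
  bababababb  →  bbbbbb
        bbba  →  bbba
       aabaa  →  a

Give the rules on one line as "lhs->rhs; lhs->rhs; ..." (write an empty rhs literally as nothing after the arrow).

aa->a; aab->a; aba->b; abb->aa

  | abbbaababb => aabaababb => aaababb => aababb => aabb => ab
  | bbabbabab => bbaaabab => bbaabab => bbaab => bba
  | aabaab => aaab => aab => a
  | bbbaabbabb => bbbababb => bbbbbb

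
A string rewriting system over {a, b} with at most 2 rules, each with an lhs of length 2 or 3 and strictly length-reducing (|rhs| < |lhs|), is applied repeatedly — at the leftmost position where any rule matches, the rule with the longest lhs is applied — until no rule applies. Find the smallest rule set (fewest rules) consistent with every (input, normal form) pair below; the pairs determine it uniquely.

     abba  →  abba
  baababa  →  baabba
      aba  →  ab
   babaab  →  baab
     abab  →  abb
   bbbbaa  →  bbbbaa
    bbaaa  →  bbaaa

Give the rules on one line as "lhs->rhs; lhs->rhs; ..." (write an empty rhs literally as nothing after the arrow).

  | abba
  | baababa => baabba
  | aba => ab
  | babaab => baab

aba->ab; bab->b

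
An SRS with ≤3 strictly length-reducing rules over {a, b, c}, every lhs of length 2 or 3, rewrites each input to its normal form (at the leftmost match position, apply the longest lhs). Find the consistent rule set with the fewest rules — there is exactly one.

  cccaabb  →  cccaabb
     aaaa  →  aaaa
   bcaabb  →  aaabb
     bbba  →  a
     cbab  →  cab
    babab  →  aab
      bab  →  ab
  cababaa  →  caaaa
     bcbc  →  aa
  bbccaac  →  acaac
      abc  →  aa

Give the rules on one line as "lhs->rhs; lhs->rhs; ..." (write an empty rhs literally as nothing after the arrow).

ba->a; bc->a

  | cccaabb
  | aaaa
  | bcaabb => aaabb
  | bbba => bba => ba => a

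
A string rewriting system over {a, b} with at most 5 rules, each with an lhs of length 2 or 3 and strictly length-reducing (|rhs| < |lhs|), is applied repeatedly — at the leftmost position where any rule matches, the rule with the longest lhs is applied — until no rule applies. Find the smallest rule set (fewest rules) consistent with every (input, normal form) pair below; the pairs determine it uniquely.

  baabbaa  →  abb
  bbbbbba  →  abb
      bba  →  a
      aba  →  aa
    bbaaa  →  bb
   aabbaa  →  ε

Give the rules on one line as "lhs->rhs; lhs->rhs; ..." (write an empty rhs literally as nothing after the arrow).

  | baabbaa => bbbbaa => babaa => abaa => abb
  | bbbbbba => babbba => abbba => abaa => abb
  | bba => ba => a
  | aba => aa

aaa->; ba->a; baa->bb; bbb->ba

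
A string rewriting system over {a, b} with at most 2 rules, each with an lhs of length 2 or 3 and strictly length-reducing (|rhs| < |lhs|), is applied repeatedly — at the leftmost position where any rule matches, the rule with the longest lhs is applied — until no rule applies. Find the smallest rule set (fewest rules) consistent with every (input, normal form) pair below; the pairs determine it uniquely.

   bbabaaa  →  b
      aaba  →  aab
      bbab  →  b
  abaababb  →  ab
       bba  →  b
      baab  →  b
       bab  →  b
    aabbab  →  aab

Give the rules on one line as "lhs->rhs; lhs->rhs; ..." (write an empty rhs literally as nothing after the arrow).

  | bbabaaa => babaaa => bbaaa => baaa => baa => ba => b
  | aaba => aab
  | bbab => bab => bb => b
  | abaababb => abababb => abbabb => ababb => abbb => abb => ab

ba->b; bb->b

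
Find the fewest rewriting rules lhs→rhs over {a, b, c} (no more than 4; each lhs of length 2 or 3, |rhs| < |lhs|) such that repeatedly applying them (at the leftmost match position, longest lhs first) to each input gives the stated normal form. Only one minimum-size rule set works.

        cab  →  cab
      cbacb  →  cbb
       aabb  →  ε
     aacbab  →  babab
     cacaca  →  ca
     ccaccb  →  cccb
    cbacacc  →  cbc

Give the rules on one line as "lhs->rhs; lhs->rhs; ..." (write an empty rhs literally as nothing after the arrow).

  | cab
  | cbacb => cbb
  | aabb => ac => ε
  | aacbab => babab

aac->ba; abb->c; ac->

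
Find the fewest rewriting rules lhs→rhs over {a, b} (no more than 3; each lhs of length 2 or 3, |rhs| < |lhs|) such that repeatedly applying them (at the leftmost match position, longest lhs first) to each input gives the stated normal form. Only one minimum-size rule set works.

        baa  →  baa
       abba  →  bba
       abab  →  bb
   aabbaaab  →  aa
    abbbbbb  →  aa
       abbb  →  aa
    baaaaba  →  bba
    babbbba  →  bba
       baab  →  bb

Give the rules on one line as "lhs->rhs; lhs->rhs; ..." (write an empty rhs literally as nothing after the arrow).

  | baa
  | abba => bba
  | abab => bab => bb
  | aabbaaab => abbaaab => bbaaab => bbaab => bbab => bbb => aa

ab->b; bbb->aa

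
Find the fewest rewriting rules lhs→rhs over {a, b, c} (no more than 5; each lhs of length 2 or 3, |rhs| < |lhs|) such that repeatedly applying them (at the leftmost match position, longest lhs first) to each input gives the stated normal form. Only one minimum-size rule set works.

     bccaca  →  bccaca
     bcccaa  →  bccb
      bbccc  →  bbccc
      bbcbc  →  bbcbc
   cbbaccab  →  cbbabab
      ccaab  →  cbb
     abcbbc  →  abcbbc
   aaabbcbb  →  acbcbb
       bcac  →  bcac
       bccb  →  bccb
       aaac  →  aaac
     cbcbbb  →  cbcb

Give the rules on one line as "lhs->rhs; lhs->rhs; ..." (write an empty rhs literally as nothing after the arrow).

aab->c; acc->ab; bbb->b; caa->b

  | bccaca
  | bcccaa => bccb
  | bbccc
  | bbcbc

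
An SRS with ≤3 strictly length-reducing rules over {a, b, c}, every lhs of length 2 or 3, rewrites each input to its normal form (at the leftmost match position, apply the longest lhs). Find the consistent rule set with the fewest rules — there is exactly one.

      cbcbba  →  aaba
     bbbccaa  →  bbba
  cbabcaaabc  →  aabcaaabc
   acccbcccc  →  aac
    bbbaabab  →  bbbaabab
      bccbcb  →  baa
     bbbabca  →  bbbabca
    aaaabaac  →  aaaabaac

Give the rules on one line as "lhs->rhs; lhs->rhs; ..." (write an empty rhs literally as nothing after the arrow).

  | cbcbba => acbba => aaba
  | bbbccaa => bbba
  | cbabcaaabc => aabcaaabc
  | acccbcccc => accbcccc => acbcccc => aacccc => aaccc => aacc => aac

cb->a; cc->c; cca->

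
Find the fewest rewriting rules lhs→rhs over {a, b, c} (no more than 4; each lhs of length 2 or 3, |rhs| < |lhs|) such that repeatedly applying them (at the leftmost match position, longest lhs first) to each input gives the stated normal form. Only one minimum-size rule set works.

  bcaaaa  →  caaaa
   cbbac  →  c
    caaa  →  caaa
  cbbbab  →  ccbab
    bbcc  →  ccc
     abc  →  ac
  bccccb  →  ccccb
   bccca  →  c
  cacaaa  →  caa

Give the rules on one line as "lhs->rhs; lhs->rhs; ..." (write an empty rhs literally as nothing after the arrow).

  | bcaaaa => caaaa
  | cbbac => ccac => c
  | caaa
  | cbbbab => ccbab

aca->; bb->c; bc->c; cca->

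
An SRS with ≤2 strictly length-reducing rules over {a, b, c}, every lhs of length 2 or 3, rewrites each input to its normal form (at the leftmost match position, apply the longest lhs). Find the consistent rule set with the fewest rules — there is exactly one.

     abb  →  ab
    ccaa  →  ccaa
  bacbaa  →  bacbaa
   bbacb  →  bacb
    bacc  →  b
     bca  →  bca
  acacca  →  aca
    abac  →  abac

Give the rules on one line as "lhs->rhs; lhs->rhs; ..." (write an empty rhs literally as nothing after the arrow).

  | abb => ab
  | ccaa
  | bacbaa
  | bbacb => bacb

acc->; bb->b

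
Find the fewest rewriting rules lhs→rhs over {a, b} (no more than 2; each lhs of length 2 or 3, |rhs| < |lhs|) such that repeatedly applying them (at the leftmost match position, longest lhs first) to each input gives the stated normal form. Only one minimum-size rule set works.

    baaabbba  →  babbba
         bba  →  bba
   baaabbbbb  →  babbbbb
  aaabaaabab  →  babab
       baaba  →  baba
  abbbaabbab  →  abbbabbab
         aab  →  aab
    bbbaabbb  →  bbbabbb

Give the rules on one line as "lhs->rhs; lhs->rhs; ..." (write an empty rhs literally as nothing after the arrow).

  | baaabbba => baabbba => babbba
  | bba
  | baaabbbbb => baabbbbb => babbbbb
  | aaabaaabab => baaabab => baabab => babab

aaa->; baa->ba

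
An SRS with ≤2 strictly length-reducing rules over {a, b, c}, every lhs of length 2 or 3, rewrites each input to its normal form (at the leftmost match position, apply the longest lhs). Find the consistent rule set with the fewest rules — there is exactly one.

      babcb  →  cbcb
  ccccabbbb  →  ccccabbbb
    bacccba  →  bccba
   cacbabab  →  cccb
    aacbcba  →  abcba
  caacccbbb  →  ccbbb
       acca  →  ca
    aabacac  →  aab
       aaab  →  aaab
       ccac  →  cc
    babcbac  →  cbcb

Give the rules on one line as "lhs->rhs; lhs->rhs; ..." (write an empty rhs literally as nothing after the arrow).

ac->; bab->cb

  | babcb => cbcb
  | ccccabbbb
  | bacccba => bccba
  | cacbabab => cbabab => ccbab => cccb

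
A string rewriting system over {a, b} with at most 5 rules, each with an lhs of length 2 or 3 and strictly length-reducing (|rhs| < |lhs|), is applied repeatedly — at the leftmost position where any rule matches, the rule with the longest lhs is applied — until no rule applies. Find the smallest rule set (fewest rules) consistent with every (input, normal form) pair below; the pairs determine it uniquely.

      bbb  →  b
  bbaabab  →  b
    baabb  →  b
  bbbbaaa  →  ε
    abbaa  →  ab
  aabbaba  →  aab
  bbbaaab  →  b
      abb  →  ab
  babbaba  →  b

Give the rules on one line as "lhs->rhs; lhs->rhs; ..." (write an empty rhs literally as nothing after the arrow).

  | bbb => bb => b
  | bbaabab => babab => bbab => bb => b
  | baabb => bb => b
  | bbbbaaa => bbbaaa => bbaaa => baa => ε

ba->b; baa->; bb->b; bba->b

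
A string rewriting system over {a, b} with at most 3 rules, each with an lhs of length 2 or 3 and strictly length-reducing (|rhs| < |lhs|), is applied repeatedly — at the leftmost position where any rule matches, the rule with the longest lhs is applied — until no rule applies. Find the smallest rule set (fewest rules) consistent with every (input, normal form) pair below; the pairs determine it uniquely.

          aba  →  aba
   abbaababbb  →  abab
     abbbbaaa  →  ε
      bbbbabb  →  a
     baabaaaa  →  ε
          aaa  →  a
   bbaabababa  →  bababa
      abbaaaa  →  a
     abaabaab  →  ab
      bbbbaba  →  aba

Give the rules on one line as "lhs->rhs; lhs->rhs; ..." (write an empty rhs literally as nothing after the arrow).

aa->; bb->

  | aba
  | abbaababbb => aaababbb => ababbb => abab
  | abbbbaaa => abbaaa => aaaa => aa => ε
  | bbbbabb => bbabb => abb => a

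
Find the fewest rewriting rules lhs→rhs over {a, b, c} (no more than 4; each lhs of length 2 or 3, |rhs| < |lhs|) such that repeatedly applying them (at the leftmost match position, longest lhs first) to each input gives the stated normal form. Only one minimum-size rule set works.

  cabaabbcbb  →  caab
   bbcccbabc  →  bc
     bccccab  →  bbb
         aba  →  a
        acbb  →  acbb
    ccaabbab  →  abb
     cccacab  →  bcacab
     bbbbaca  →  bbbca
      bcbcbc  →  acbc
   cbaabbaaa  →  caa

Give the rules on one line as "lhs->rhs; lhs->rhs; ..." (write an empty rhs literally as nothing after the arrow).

ba->; bcb->a; cc->b

  | cabaabbcbb => caabbcbb => caabab => caab
  | bbcccbabc => bbbcbabc => bbaabc => babc => bc
  | bccccab => bbccab => bbbab => bbb
  | aba => a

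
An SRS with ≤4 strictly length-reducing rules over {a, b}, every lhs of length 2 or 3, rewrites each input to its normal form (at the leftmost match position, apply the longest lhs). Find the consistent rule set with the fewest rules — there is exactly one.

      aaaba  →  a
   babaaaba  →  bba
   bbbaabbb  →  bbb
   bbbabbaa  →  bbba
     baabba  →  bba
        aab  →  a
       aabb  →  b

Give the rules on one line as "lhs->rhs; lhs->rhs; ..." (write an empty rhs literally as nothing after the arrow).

aa->a; aab->a; ab->b; abb->

  | aaaba => aaba => aa => a
  | babaaaba => bbaaaba => bbaaba => bbaa => bba
  | bbbaabbb => bbbabb => bbb
  | bbbabbaa => bbbaa => bbba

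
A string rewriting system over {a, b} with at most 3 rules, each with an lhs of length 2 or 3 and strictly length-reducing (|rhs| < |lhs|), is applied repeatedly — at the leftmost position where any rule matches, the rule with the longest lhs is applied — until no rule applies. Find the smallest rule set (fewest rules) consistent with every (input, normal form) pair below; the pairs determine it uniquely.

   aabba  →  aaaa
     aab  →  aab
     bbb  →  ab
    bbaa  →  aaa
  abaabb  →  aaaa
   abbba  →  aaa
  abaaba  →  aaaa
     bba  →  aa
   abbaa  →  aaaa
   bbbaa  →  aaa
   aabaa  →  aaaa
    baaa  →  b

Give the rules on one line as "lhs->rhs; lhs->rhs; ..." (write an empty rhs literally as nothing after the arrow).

  | aabba => aaaa
  | aab
  | bbb => ab
  | bbaa => aaa

aba->aa; ba->b; bb->a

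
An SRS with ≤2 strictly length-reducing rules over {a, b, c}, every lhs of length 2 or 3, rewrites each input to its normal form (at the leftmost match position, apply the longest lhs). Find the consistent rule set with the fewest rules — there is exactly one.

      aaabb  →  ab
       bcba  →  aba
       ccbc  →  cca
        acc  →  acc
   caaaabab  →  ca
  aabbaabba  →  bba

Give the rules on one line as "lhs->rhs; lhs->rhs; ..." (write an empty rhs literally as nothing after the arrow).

aab->; bc->a

  | aaabb => ab
  | bcba => aba
  | ccbc => cca
  | acc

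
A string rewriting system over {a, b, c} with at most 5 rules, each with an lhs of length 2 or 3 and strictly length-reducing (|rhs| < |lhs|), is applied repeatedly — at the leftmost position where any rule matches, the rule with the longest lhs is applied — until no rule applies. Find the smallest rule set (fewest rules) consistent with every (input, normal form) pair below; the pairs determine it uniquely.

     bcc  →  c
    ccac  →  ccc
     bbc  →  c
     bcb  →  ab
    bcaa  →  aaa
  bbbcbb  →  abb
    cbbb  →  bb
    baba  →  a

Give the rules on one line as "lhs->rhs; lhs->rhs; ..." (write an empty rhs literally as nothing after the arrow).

  | bcc => ac => c
  | ccac => ccc
  | bbc => ba => c
  | bcb => ab

ac->c; ba->c; bc->a; cb->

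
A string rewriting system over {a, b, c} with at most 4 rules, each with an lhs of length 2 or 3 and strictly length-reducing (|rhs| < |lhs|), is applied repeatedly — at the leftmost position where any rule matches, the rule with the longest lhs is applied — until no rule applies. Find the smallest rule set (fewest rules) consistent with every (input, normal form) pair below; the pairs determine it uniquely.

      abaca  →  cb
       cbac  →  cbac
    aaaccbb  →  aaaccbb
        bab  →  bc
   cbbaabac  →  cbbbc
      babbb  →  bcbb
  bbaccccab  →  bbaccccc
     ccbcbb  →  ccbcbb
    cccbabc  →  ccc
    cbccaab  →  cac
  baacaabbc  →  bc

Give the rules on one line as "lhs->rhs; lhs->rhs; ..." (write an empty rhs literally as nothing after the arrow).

ab->c; aca->b; bcc->

  | abaca => caca => cb
  | cbac
  | aaaccbb
  | bab => bc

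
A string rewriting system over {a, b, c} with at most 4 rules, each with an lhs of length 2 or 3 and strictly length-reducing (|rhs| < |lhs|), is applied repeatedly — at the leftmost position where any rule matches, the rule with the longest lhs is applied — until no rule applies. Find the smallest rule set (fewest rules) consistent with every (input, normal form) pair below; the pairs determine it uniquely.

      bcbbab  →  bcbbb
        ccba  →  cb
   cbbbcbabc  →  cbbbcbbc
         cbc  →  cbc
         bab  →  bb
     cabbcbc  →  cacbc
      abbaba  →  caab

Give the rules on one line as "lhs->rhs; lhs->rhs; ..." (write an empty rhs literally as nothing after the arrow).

  | bcbbab => bcbbb
  | ccba => cba => cb
  | cbbbcbabc => cbbbcbbc
  | cbc

abb->ca; ba->b; cc->c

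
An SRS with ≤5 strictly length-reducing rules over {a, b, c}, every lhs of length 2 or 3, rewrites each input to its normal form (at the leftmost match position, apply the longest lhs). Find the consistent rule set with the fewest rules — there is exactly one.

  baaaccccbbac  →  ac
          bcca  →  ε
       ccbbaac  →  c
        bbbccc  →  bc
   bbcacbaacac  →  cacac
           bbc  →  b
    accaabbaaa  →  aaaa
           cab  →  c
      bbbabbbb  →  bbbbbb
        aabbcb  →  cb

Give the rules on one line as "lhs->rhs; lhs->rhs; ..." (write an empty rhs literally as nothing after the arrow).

  | baaaccccbbac => aaccccbbac => aaccbbac => aabbac => abac => ac
  | bcca => ba => ε
  | ccbbaac => bbaac => bac => c
  | bbbccc => bbcc => bc

ab->; ba->; bbc->b; cc->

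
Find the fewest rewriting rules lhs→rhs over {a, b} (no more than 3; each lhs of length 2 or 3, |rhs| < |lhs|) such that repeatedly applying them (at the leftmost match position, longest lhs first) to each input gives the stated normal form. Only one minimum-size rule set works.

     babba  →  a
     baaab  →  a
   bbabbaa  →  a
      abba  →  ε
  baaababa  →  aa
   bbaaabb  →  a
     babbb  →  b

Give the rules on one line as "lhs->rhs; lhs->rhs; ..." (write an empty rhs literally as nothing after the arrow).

  | babba => bba => a
  | baaab => aab => a
  | bbabbaa => abbaa => baa => a
  | abba => ba => ε

ab->; ba->; bb->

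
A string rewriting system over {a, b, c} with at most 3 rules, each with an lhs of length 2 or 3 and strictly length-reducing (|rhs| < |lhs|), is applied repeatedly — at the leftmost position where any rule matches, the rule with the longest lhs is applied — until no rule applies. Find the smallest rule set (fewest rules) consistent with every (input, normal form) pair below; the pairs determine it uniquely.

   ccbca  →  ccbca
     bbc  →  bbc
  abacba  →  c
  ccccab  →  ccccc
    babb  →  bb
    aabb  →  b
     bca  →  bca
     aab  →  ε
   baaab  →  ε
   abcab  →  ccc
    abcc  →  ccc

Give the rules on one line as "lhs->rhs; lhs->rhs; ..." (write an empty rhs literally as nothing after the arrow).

  | ccbca
  | bbc
  | abacba => cacba => cba => c
  | ccccab => ccccc

ab->c; ac->; ba->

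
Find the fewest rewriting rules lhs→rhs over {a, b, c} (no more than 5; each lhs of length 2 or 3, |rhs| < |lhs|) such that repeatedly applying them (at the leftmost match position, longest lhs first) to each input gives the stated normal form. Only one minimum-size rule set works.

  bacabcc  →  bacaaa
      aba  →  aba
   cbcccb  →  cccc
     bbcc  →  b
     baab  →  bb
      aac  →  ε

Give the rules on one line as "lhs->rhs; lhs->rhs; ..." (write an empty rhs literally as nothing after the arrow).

aac->; baa->b; bcc->aa; cb->c

  | bacabcc => bacaaa
  | aba
  | cbcccb => ccccb => cccc
  | bbcc => baa => b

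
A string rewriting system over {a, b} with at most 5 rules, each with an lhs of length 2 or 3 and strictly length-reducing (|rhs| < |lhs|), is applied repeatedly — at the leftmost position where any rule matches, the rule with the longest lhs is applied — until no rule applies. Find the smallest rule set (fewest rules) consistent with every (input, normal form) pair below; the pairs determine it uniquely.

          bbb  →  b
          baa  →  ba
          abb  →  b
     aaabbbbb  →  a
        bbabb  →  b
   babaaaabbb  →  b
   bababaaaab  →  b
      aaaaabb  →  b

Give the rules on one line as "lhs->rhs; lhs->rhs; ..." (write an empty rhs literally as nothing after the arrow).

  | bbb => b
  | baa => ba
  | abb => b
  | aaabbbbb => aabbbbb => abbbbb => bbbb => bb => a

aa->a; ab->; bb->a; bbb->b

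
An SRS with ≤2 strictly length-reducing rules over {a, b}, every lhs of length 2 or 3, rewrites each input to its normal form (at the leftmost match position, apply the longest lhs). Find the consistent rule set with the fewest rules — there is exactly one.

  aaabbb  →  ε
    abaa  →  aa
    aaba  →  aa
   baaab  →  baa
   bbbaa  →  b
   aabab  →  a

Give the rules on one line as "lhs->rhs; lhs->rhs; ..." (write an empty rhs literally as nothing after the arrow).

ab->; bba->b

  | aaabbb => aabb => ab => ε
  | abaa => aa
  | aaba => aa
  | baaab => baa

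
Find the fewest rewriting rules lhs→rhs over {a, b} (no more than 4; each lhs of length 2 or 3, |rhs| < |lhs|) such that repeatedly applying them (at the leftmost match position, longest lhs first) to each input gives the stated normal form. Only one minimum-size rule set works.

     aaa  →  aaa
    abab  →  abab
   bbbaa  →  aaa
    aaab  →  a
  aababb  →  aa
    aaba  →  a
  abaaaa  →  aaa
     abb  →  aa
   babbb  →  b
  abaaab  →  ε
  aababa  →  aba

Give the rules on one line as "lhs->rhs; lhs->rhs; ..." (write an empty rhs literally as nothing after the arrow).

aab->; abb->aa; baa->; bbb->a

  | aaa
  | abab
  | bbbaa => aaa
  | aaab => a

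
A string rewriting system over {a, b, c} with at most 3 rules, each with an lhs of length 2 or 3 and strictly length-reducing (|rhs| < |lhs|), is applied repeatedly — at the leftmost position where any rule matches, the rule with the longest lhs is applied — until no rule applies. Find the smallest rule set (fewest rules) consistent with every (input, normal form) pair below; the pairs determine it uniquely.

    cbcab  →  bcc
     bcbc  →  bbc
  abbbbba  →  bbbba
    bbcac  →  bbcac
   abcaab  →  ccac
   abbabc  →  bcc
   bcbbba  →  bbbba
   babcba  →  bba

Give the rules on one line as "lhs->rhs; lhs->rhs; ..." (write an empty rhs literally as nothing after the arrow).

  | cbcab => bcab => bcc
  | bcbc => bbc
  | abbbbba => cbbbba => bbbba
  | bbcac

ab->c; cb->b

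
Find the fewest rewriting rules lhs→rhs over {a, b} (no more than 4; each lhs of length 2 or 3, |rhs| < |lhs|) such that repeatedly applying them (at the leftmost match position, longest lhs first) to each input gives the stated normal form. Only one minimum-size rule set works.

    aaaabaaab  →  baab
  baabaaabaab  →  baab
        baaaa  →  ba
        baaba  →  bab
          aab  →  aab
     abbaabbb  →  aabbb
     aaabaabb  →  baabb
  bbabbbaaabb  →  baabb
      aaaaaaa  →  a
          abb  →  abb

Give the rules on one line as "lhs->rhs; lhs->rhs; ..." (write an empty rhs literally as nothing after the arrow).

  | aaaabaaab => abaaab => baab
  | baabaaabaab => babaabaab => bbabaab => baab
  | baaaa => ba
  | baaba => bab

aaa->; aba->b; bba->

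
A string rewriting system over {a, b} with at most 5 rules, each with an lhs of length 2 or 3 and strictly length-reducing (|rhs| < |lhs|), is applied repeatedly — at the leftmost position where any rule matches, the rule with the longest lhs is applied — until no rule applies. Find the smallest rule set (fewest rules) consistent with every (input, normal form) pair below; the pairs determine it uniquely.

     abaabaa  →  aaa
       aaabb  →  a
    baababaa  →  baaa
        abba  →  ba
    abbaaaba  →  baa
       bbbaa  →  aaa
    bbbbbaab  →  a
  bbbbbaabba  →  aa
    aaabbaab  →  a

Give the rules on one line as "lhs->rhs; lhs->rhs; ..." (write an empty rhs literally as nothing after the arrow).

  | abaabaa => aaabaa => aaa
  | aaabb => ab => a
  | baababaa => babaa => baaa
  | abba => ba

aab->; ab->a; abb->b; bb->a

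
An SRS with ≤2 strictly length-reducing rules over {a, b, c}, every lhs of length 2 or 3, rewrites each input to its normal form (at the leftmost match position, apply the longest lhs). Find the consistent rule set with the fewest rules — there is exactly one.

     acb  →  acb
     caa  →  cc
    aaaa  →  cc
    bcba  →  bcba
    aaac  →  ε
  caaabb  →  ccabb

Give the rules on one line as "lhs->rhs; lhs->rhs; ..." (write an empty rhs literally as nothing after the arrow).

aa->c; cac->

  | acb
  | caa => cc
  | aaaa => caa => cc
  | bcba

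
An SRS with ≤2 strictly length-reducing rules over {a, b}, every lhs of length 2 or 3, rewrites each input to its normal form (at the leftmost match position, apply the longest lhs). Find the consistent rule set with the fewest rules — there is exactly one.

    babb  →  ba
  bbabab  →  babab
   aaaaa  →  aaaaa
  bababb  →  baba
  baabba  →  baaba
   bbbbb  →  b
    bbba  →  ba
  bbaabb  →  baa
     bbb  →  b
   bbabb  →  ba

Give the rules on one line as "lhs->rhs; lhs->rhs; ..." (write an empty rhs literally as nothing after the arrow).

bb->; bba->ba

  | babb => ba
  | bbabab => babab
  | aaaaa
  | bababb => baba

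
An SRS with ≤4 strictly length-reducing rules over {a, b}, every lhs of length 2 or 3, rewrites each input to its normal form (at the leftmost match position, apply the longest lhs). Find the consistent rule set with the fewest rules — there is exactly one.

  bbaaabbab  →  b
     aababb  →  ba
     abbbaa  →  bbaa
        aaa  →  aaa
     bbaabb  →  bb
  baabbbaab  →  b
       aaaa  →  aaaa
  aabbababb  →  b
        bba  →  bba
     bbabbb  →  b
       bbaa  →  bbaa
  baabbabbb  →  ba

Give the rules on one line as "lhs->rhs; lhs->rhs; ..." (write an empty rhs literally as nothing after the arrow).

aab->bb; ab->; bbb->ba

  | bbaaabbab => bbabbbab => bbbbab => babab => bab => b
  | aababb => bbabb => bbb => ba
  | abbbaa => bbaa
  | aaa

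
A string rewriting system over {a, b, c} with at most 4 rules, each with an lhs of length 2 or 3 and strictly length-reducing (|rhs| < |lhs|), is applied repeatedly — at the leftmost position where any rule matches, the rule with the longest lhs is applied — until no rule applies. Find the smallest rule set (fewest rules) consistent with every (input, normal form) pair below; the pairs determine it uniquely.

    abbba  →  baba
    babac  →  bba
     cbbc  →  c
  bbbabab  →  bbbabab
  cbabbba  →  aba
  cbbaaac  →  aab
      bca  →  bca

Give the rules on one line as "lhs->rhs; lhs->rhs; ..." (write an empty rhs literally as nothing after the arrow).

  | abbba => baba
  | babac => babb => bba
  | cbbc => c
  | bbbabab

abb->ba; ac->b; cbb->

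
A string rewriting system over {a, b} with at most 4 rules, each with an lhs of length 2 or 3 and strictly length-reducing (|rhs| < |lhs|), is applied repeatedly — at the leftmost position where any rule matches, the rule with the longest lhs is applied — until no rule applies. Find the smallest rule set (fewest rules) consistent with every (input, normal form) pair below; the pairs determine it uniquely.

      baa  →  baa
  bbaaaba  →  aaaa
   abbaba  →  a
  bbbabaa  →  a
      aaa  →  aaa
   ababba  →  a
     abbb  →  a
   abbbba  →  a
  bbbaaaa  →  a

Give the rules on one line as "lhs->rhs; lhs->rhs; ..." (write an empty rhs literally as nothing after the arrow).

  | baa
  | bbaaaba => aaaaba => aaaab => aaaa
  | abbaba => ababa => abba => aba => ab => a
  | bbbabaa => ababaa => abbaa => abaa => aba => ab => a

ab->a; aba->ab; bb->a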